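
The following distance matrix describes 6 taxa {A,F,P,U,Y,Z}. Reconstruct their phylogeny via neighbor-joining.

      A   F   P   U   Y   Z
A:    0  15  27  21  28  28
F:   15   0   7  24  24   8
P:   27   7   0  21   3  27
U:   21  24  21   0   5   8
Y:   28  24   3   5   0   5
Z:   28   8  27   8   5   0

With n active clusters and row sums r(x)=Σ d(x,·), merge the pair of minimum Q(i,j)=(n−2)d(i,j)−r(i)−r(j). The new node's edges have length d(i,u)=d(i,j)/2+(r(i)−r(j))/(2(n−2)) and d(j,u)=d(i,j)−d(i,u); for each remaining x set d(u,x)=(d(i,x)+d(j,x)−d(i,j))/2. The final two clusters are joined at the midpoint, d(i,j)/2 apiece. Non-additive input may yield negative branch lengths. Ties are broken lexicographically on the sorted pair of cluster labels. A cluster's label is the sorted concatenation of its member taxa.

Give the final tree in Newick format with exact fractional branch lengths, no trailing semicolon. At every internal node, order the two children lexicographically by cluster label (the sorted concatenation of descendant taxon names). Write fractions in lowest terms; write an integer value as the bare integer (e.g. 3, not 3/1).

iteration 1: select P,Y (d=3, Q=-138); attach at lengths (4, -1); label the merged cluster PY
  updated: d(A,PY)=26, d(F,PY)=14, d(PY,U)=23/2, d(PY,Z)=29/2
iteration 2: select A,F (d=15, Q=-106); attach at lengths (37/3, 8/3); label the merged cluster AF
  updated: d(AF,PY)=25/2, d(AF,U)=15, d(AF,Z)=21/2
iteration 3: select AF,PY (d=25/2, Q=-103/2); attach at lengths (49/8, 51/8); label the merged cluster AFPY
  updated: d(AFPY,U)=7, d(AFPY,Z)=25/4
iteration 4: select AFPY,U (d=7, Q=-85/4); attach at lengths (21/8, 35/8); label the merged cluster AFPUY
  updated: d(AFPUY,Z)=29/8
iteration 5: select AFPUY,Z (d=29/8); attach at lengths (29/16, 29/16); label the merged cluster AFPUYZ
final tree: ((((A:37/3,F:8/3):49/8,(P:4,Y:-1):51/8):21/8,U:35/8):29/16,Z:29/16)
total length: 329/8

((((A:37/3,F:8/3):49/8,(P:4,Y:-1):51/8):21/8,U:35/8):29/16,Z:29/16)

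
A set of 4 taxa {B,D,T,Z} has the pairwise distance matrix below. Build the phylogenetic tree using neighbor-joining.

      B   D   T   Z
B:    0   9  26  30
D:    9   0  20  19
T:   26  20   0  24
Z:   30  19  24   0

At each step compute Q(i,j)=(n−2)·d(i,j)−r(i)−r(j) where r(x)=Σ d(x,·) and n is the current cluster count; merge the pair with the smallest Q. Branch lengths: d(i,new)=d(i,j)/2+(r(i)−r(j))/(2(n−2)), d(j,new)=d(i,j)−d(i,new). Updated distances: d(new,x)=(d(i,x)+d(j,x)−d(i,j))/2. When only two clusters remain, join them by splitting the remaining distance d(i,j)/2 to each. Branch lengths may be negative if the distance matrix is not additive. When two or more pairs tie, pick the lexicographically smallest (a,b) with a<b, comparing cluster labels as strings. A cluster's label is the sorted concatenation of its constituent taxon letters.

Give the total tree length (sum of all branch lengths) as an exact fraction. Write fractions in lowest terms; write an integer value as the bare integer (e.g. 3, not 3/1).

1. join B+D (d=9, Q=-95) ⇒ BD; edges |B|=35/4, |D|=1/4
  updated: d(BD,T)=37/2, d(BD,Z)=20
2. join BD+T (d=37/2, Q=-125/2) ⇒ BDT; edges |BD|=29/4, |T|=45/4
  updated: d(BDT,Z)=51/4
3. join BDT+Z (d=51/4) ⇒ BDTZ; edges |BDT|=51/8, |Z|=51/8
final tree: (((B:35/4,D:1/4):29/4,T:45/4):51/8,Z:51/8)
total length: 161/4

161/4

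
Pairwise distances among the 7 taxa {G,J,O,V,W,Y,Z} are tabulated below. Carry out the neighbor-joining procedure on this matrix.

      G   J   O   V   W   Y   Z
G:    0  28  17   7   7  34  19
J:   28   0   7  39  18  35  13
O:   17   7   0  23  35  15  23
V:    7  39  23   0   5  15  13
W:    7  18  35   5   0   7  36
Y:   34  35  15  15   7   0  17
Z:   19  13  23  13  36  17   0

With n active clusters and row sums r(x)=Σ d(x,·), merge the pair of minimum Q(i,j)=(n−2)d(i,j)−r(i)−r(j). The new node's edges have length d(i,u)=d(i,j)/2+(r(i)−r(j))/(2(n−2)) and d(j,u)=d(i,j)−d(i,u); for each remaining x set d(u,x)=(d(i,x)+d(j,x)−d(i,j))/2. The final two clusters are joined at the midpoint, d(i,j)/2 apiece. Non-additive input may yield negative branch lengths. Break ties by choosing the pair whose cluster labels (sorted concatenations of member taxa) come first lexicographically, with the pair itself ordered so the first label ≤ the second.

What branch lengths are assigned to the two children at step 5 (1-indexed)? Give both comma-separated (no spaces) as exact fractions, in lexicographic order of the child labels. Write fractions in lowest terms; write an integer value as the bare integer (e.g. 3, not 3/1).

15/8,59/8

iteration 1: select J,O (d=7, Q=-225); attach at lengths (11/2, 3/2); label the merged cluster JO
  updated: d(G,JO)=19, d(JO,V)=55/2, d(JO,W)=23, d(JO,Y)=43/2, d(JO,Z)=29/2
iteration 2: select JO,Z (d=29/2, Q=-147); attach at lengths (8, 13/2); label the merged cluster JOZ
  updated: d(G,JOZ)=47/4, d(JOZ,V)=13, d(JOZ,W)=89/4, d(JOZ,Y)=12
iteration 3: select JOZ,Y (d=12, Q=-91); attach at lengths (9/2, 15/2); label the merged cluster JOYZ
  updated: d(G,JOYZ)=135/8, d(JOYZ,V)=8, d(JOYZ,W)=69/8
iteration 4: select G,W (d=7, Q=-75/2); attach at lengths (97/16, 15/16); label the merged cluster GW
  updated: d(GW,JOYZ)=37/4, d(GW,V)=5/2
iteration 5: select GW,JOYZ (d=37/4, Q=-79/4); attach at lengths (15/8, 59/8); label the merged cluster GJOWYZ
  updated: d(GJOWYZ,V)=5/8
iteration 6: select GJOWYZ,V (d=5/8); attach at lengths (5/16, 5/16); label the merged cluster GJOVWYZ
final tree: (((G:97/16,W:15/16):15/8,(((J:11/2,O:3/2):8,Z:13/2):9/2,Y:15/2):59/8):5/16,V:5/16)
total length: 403/8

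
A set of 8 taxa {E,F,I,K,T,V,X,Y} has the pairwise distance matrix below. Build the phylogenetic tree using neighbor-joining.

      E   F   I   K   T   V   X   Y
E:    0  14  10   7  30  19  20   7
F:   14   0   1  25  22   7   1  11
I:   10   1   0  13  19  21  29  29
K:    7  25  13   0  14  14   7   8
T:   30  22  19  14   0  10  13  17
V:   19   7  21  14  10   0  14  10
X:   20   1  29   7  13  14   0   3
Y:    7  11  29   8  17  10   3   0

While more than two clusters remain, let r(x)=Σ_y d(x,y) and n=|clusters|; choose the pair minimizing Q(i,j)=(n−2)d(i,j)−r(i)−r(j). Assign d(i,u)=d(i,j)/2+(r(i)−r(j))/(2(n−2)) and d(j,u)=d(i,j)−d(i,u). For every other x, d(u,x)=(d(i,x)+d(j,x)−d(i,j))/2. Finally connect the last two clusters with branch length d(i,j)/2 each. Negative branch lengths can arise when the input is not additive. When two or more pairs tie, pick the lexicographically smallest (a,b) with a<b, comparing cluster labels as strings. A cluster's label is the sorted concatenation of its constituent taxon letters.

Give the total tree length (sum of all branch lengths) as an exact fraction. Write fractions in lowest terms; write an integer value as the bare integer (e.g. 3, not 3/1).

1303/32

iteration 1: select F,I (d=1, Q=-197); attach at lengths (-35/12, 47/12); label the merged cluster FI
  updated: d(E,FI)=23/2, d(FI,K)=37/2, d(FI,T)=20, d(FI,V)=27/2, d(FI,X)=29/2, d(FI,Y)=39/2
iteration 2: select E,FI (d=23/2, Q=-269/2); attach at lengths (109/20, 121/20); label the merged cluster EFI
  updated: d(EFI,K)=7, d(EFI,T)=77/4, d(EFI,V)=21/2, d(EFI,X)=23/2, d(EFI,Y)=15/2
iteration 3: select T,V (d=10, Q=-367/4); attach at lengths (219/32, 101/32); label the merged cluster TV
  updated: d(EFI,TV)=79/8, d(K,TV)=9, d(TV,X)=17/2, d(TV,Y)=17/2
iteration 4: select X,Y (d=3, Q=-48); attach at lengths (2, 1); label the merged cluster XY
  updated: d(EFI,XY)=8, d(K,XY)=6, d(TV,XY)=7
iteration 5: select EFI,K (d=7, Q=-263/8); attach at lengths (135/32, 89/32); label the merged cluster EFIK
  updated: d(EFIK,TV)=95/16, d(EFIK,XY)=7/2
iteration 6: select EFIK,TV (d=95/16, Q=-263/16); attach at lengths (39/32, 151/32); label the merged cluster EFIKTV
  updated: d(EFIKTV,XY)=73/32
iteration 7: select EFIKTV,XY (d=73/32); attach at lengths (73/64, 73/64); label the merged cluster EFIKTVXY
final tree: ((((E:109/20,(F:-35/12,I:47/12):121/20):135/32,K:89/32):39/32,(T:219/32,V:101/32):151/32):73/64,(X:2,Y:1):73/64)
total length: 1303/32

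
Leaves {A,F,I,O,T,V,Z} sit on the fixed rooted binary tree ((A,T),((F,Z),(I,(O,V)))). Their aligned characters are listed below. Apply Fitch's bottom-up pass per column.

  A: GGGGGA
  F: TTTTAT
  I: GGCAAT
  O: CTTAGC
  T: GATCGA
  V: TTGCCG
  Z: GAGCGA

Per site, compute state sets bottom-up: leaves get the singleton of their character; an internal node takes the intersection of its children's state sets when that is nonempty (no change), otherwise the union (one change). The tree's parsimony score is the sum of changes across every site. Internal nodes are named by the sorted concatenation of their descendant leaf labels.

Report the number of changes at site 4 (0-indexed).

[col 0] AT: children A:{G}, T:{G} ∩→ {G}; cost 0
[col 0] FZ: children F:{T}, Z:{G} ∪→ {G,T}; cost 1
[col 0] OV: children O:{C}, V:{T} ∪→ {C,T}; cost 1
[col 0] IOV: children I:{G}, OV:{C,T} ∪→ {C,G,T}; cost 1
[col 0] FIOVZ: children FZ:{G,T}, IOV:{C,G,T} ∩→ {G,T}; cost 0
[col 0] AFIOTVZ: children AT:{G}, FIOVZ:{G,T} ∩→ {G}; cost 0
[col 1] AT: children A:{G}, T:{A} ∪→ {A,G}; cost 1
[col 1] FZ: children F:{T}, Z:{A} ∪→ {A,T}; cost 1
[col 1] OV: children O:{T}, V:{T} ∩→ {T}; cost 0
[col 1] IOV: children I:{G}, OV:{T} ∪→ {G,T}; cost 1
[col 1] FIOVZ: children FZ:{A,T}, IOV:{G,T} ∩→ {T}; cost 0
[col 1] AFIOTVZ: children AT:{A,G}, FIOVZ:{T} ∪→ {A,G,T}; cost 1
[col 2] AT: children A:{G}, T:{T} ∪→ {G,T}; cost 1
[col 2] FZ: children F:{T}, Z:{G} ∪→ {G,T}; cost 1
[col 2] OV: children O:{T}, V:{G} ∪→ {G,T}; cost 1
[col 2] IOV: children I:{C}, OV:{G,T} ∪→ {C,G,T}; cost 1
[col 2] FIOVZ: children FZ:{G,T}, IOV:{C,G,T} ∩→ {G,T}; cost 0
[col 2] AFIOTVZ: children AT:{G,T}, FIOVZ:{G,T} ∩→ {G,T}; cost 0
[col 3] AT: children A:{G}, T:{C} ∪→ {C,G}; cost 1
[col 3] FZ: children F:{T}, Z:{C} ∪→ {C,T}; cost 1
[col 3] OV: children O:{A}, V:{C} ∪→ {A,C}; cost 1
[col 3] IOV: children I:{A}, OV:{A,C} ∩→ {A}; cost 0
[col 3] FIOVZ: children FZ:{C,T}, IOV:{A} ∪→ {A,C,T}; cost 1
[col 3] AFIOTVZ: children AT:{C,G}, FIOVZ:{A,C,T} ∩→ {C}; cost 0
[col 4] AT: children A:{G}, T:{G} ∩→ {G}; cost 0
[col 4] FZ: children F:{A}, Z:{G} ∪→ {A,G}; cost 1
[col 4] OV: children O:{G}, V:{C} ∪→ {C,G}; cost 1
[col 4] IOV: children I:{A}, OV:{C,G} ∪→ {A,C,G}; cost 1
[col 4] FIOVZ: children FZ:{A,G}, IOV:{A,C,G} ∩→ {A,G}; cost 0
[col 4] AFIOTVZ: children AT:{G}, FIOVZ:{A,G} ∩→ {G}; cost 0
[col 5] AT: children A:{A}, T:{A} ∩→ {A}; cost 0
[col 5] FZ: children F:{T}, Z:{A} ∪→ {A,T}; cost 1
[col 5] OV: children O:{C}, V:{G} ∪→ {C,G}; cost 1
[col 5] IOV: children I:{T}, OV:{C,G} ∪→ {C,G,T}; cost 1
[col 5] FIOVZ: children FZ:{A,T}, IOV:{C,G,T} ∩→ {T}; cost 0
[col 5] AFIOTVZ: children AT:{A}, FIOVZ:{T} ∪→ {A,T}; cost 1
per-site changes: [3, 4, 4, 4, 3, 4]; total = 22

3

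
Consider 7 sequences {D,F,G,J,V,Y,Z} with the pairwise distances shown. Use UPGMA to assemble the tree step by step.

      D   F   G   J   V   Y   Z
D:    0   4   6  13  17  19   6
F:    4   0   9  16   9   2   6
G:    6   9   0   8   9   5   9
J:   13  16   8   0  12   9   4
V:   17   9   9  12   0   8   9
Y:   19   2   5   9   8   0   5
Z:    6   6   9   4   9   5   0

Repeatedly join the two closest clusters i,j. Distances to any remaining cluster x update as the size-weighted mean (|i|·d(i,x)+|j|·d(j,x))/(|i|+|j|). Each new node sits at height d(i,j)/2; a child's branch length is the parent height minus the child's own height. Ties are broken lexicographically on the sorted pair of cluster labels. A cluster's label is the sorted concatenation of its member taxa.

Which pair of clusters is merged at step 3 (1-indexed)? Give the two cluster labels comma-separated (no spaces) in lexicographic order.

D,G

1. join F+Y (d=2) ⇒ FY; edges |F|=1, |Y|=1
  updated: d(D,FY)=23/2, d(FY,G)=7, d(FY,J)=25/2, d(FY,V)=17/2, d(FY,Z)=11/2
2. join J+Z (d=4) ⇒ JZ; edges |J|=2, |Z|=2
  updated: d(D,JZ)=19/2, d(FY,JZ)=9, d(G,JZ)=17/2, d(JZ,V)=21/2
3. join D+G (d=6) ⇒ DG; edges |D|=3, |G|=3
  updated: d(DG,FY)=37/4, d(DG,JZ)=9, d(DG,V)=13
4. join FY+V (d=17/2) ⇒ FVY; edges |FY|=13/4, |V|=17/4
  updated: d(DG,FVY)=21/2, d(FVY,JZ)=19/2
5. join DG+JZ (d=9) ⇒ DGJZ; edges |DG|=3/2, |JZ|=5/2
  updated: d(DGJZ,FVY)=10
6. join DGJZ+FVY (d=10) ⇒ DFGJVYZ; edges |DGJZ|=1/2, |FVY|=3/4
final tree: (((D:3,G:3):3/2,(J:2,Z:2):5/2):1/2,((F:1,Y:1):13/4,V:17/4):3/4)
total length: 99/4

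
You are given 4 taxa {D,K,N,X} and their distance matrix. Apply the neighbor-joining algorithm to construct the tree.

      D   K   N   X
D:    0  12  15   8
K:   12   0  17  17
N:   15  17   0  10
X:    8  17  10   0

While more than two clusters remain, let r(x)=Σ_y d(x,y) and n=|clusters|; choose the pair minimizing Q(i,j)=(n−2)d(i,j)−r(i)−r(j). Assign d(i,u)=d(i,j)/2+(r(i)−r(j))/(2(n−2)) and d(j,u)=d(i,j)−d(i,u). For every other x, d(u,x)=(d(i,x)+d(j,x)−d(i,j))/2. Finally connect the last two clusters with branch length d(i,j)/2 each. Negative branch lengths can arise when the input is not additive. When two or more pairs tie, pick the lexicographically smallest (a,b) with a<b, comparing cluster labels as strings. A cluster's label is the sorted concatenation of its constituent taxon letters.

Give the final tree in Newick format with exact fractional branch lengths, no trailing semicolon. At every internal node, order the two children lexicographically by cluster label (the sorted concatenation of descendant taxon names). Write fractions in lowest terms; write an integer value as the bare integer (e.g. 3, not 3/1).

step 1: merge (D,K) at d=12, Q=-57; branch lengths D→13/4, K→35/4; new cluster DK
  updated: d(DK,N)=10, d(DK,X)=13/2
step 2: merge (DK,N) at d=10, Q=-53/2; branch lengths DK→13/4, N→27/4; new cluster DKN
  updated: d(DKN,X)=13/4
step 3: merge (DKN,X) at d=13/4; branch lengths DKN→13/8, X→13/8; new cluster DKNX
final tree: (((D:13/4,K:35/4):13/4,N:27/4):13/8,X:13/8)
total length: 101/4

(((D:13/4,K:35/4):13/4,N:27/4):13/8,X:13/8)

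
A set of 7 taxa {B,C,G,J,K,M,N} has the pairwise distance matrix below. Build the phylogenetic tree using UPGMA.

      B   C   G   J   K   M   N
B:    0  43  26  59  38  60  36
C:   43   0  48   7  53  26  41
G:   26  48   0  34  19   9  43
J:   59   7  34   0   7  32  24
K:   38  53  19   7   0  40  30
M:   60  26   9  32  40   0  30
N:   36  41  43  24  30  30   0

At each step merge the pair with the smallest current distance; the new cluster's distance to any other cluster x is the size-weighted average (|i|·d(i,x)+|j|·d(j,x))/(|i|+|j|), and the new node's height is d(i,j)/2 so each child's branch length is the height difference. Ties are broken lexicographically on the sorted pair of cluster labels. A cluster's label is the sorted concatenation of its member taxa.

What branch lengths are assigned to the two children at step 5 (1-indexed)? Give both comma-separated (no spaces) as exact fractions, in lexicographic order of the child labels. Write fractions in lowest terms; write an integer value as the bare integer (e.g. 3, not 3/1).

7/12,25/12

1. join C+J (d=7) ⇒ CJ; edges |C|=7/2, |J|=7/2
  updated: d(B,CJ)=51, d(CJ,G)=41, d(CJ,K)=30, d(CJ,M)=29, d(CJ,N)=65/2
2. join G+M (d=9) ⇒ GM; edges |G|=9/2, |M|=9/2
  updated: d(B,GM)=43, d(CJ,GM)=35, d(GM,K)=59/2, d(GM,N)=73/2
3. join GM+K (d=59/2) ⇒ GKM; edges |GM|=41/4, |K|=59/4
  updated: d(B,GKM)=124/3, d(CJ,GKM)=100/3, d(GKM,N)=103/3
4. join CJ+N (d=65/2) ⇒ CJN; edges |CJ|=51/4, |N|=65/4
  updated: d(B,CJN)=46, d(CJN,GKM)=101/3
5. join CJN+GKM (d=101/3) ⇒ CGJKMN; edges |CJN|=7/12, |GKM|=25/12
  updated: d(B,CGJKMN)=131/3
6. join B+CGJKMN (d=131/3) ⇒ BCGJKMN; edges |B|=131/6, |CGJKMN|=5
final tree: (B:131/6,(((C:7/2,J:7/2):51/4,N:65/4):7/12,((G:9/2,M:9/2):41/4,K:59/4):25/12):5)
total length: 199/2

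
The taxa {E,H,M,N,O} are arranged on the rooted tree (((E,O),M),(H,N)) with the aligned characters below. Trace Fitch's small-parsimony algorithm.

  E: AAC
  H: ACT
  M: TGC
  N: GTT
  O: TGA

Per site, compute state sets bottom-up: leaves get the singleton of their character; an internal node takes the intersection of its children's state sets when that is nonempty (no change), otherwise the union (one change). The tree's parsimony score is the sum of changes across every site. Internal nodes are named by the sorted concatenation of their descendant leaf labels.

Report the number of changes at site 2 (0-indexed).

[col 0] EO: children E:{A}, O:{T} ∪→ {A,T}; cost 1
[col 0] EMO: children EO:{A,T}, M:{T} ∩→ {T}; cost 0
[col 0] HN: children H:{A}, N:{G} ∪→ {A,G}; cost 1
[col 0] EHMNO: children EMO:{T}, HN:{A,G} ∪→ {A,G,T}; cost 1
[col 1] EO: children E:{A}, O:{G} ∪→ {A,G}; cost 1
[col 1] EMO: children EO:{A,G}, M:{G} ∩→ {G}; cost 0
[col 1] HN: children H:{C}, N:{T} ∪→ {C,T}; cost 1
[col 1] EHMNO: children EMO:{G}, HN:{C,T} ∪→ {C,G,T}; cost 1
[col 2] EO: children E:{C}, O:{A} ∪→ {A,C}; cost 1
[col 2] EMO: children EO:{A,C}, M:{C} ∩→ {C}; cost 0
[col 2] HN: children H:{T}, N:{T} ∩→ {T}; cost 0
[col 2] EHMNO: children EMO:{C}, HN:{T} ∪→ {C,T}; cost 1
per-site changes: [3, 3, 2]; total = 8

2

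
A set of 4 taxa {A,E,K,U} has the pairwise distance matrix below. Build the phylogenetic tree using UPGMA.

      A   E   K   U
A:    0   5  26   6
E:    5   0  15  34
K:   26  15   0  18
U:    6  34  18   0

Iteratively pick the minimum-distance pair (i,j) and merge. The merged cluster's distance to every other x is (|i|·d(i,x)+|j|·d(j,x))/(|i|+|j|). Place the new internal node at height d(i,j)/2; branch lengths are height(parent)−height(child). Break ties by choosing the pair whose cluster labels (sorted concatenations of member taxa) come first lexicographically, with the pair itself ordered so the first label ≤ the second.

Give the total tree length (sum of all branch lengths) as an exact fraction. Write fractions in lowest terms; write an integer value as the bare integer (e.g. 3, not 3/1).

iteration 1: select A,E (d=5); attach at lengths (5/2, 5/2); label the merged cluster AE
  updated: d(AE,K)=41/2, d(AE,U)=20
iteration 2: select K,U (d=18); attach at lengths (9, 9); label the merged cluster KU
  updated: d(AE,KU)=81/4
iteration 3: select AE,KU (d=81/4); attach at lengths (61/8, 9/8); label the merged cluster AEKU
final tree: ((A:5/2,E:5/2):61/8,(K:9,U:9):9/8)
total length: 127/4

127/4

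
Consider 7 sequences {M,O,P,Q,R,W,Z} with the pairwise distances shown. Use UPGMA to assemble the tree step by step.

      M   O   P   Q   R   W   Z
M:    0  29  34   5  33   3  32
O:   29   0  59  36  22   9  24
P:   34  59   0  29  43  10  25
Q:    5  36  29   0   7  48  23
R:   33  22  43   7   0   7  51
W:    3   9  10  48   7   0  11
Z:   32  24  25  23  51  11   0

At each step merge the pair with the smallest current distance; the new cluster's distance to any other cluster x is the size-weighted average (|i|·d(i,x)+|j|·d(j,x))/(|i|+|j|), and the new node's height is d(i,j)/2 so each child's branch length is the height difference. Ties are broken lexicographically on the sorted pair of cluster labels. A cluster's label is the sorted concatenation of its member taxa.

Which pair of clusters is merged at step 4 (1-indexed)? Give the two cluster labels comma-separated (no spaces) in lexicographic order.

MOW,Z

1. join M+W (d=3) ⇒ MW; edges |M|=3/2, |W|=3/2
  updated: d(MW,O)=19, d(MW,P)=22, d(MW,Q)=53/2, d(MW,R)=20, d(MW,Z)=43/2
2. join Q+R (d=7) ⇒ QR; edges |Q|=7/2, |R|=7/2
  updated: d(MW,QR)=93/4, d(O,QR)=29, d(P,QR)=36, d(QR,Z)=37
3. join MW+O (d=19) ⇒ MOW; edges |MW|=8, |O|=19/2
  updated: d(MOW,P)=103/3, d(MOW,QR)=151/6, d(MOW,Z)=67/3
4. join MOW+Z (d=67/3) ⇒ MOWZ; edges |MOW|=5/3, |Z|=67/6
  updated: d(MOWZ,P)=32, d(MOWZ,QR)=225/8
5. join MOWZ+QR (d=225/8) ⇒ MOQRWZ; edges |MOWZ|=139/48, |QR|=169/16
  updated: d(MOQRWZ,P)=100/3
6. join MOQRWZ+P (d=100/3) ⇒ MOPQRWZ; edges |MOQRWZ|=125/48, |P|=50/3
final tree: (((((M:3/2,W:3/2):8,O:19/2):5/3,Z:67/6):139/48,(Q:7/2,R:7/2):169/16):125/48,P:50/3)
total length: 1169/16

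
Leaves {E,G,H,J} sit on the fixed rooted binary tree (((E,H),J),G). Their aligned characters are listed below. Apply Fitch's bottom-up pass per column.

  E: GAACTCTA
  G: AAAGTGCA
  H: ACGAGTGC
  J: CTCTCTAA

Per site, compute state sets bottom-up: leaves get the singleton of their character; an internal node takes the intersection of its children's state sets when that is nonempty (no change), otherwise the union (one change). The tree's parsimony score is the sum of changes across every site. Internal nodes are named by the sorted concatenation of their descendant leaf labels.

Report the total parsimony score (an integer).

17

[col 0] EH: children E:{G}, H:{A} ∪→ {A,G}; cost 1
[col 0] EHJ: children EH:{A,G}, J:{C} ∪→ {A,C,G}; cost 1
[col 0] EGHJ: children EHJ:{A,C,G}, G:{A} ∩→ {A}; cost 0
[col 1] EH: children E:{A}, H:{C} ∪→ {A,C}; cost 1
[col 1] EHJ: children EH:{A,C}, J:{T} ∪→ {A,C,T}; cost 1
[col 1] EGHJ: children EHJ:{A,C,T}, G:{A} ∩→ {A}; cost 0
[col 2] EH: children E:{A}, H:{G} ∪→ {A,G}; cost 1
[col 2] EHJ: children EH:{A,G}, J:{C} ∪→ {A,C,G}; cost 1
[col 2] EGHJ: children EHJ:{A,C,G}, G:{A} ∩→ {A}; cost 0
[col 3] EH: children E:{C}, H:{A} ∪→ {A,C}; cost 1
[col 3] EHJ: children EH:{A,C}, J:{T} ∪→ {A,C,T}; cost 1
[col 3] EGHJ: children EHJ:{A,C,T}, G:{G} ∪→ {A,C,G,T}; cost 1
[col 4] EH: children E:{T}, H:{G} ∪→ {G,T}; cost 1
[col 4] EHJ: children EH:{G,T}, J:{C} ∪→ {C,G,T}; cost 1
[col 4] EGHJ: children EHJ:{C,G,T}, G:{T} ∩→ {T}; cost 0
[col 5] EH: children E:{C}, H:{T} ∪→ {C,T}; cost 1
[col 5] EHJ: children EH:{C,T}, J:{T} ∩→ {T}; cost 0
[col 5] EGHJ: children EHJ:{T}, G:{G} ∪→ {G,T}; cost 1
[col 6] EH: children E:{T}, H:{G} ∪→ {G,T}; cost 1
[col 6] EHJ: children EH:{G,T}, J:{A} ∪→ {A,G,T}; cost 1
[col 6] EGHJ: children EHJ:{A,G,T}, G:{C} ∪→ {A,C,G,T}; cost 1
[col 7] EH: children E:{A}, H:{C} ∪→ {A,C}; cost 1
[col 7] EHJ: children EH:{A,C}, J:{A} ∩→ {A}; cost 0
[col 7] EGHJ: children EHJ:{A}, G:{A} ∩→ {A}; cost 0
per-site changes: [2, 2, 2, 3, 2, 2, 3, 1]; total = 17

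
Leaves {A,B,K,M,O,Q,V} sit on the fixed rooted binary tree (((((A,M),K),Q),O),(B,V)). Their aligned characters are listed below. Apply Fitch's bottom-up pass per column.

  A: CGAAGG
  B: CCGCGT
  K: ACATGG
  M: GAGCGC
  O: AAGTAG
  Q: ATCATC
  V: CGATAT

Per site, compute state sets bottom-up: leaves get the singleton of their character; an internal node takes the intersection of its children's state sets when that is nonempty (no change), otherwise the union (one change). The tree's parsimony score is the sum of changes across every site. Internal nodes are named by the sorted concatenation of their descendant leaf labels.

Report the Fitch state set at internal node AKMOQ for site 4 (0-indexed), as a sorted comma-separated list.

[col 0] AM: children A:{C}, M:{G} ∪→ {C,G}; cost 1
[col 0] AKM: children AM:{C,G}, K:{A} ∪→ {A,C,G}; cost 1
[col 0] AKMQ: children AKM:{A,C,G}, Q:{A} ∩→ {A}; cost 0
[col 0] AKMOQ: children AKMQ:{A}, O:{A} ∩→ {A}; cost 0
[col 0] BV: children B:{C}, V:{C} ∩→ {C}; cost 0
[col 0] ABKMOQV: children AKMOQ:{A}, BV:{C} ∪→ {A,C}; cost 1
[col 1] AM: children A:{G}, M:{A} ∪→ {A,G}; cost 1
[col 1] AKM: children AM:{A,G}, K:{C} ∪→ {A,C,G}; cost 1
[col 1] AKMQ: children AKM:{A,C,G}, Q:{T} ∪→ {A,C,G,T}; cost 1
[col 1] AKMOQ: children AKMQ:{A,C,G,T}, O:{A} ∩→ {A}; cost 0
[col 1] BV: children B:{C}, V:{G} ∪→ {C,G}; cost 1
[col 1] ABKMOQV: children AKMOQ:{A}, BV:{C,G} ∪→ {A,C,G}; cost 1
[col 2] AM: children A:{A}, M:{G} ∪→ {A,G}; cost 1
[col 2] AKM: children AM:{A,G}, K:{A} ∩→ {A}; cost 0
[col 2] AKMQ: children AKM:{A}, Q:{C} ∪→ {A,C}; cost 1
[col 2] AKMOQ: children AKMQ:{A,C}, O:{G} ∪→ {A,C,G}; cost 1
[col 2] BV: children B:{G}, V:{A} ∪→ {A,G}; cost 1
[col 2] ABKMOQV: children AKMOQ:{A,C,G}, BV:{A,G} ∩→ {A,G}; cost 0
[col 3] AM: children A:{A}, M:{C} ∪→ {A,C}; cost 1
[col 3] AKM: children AM:{A,C}, K:{T} ∪→ {A,C,T}; cost 1
[col 3] AKMQ: children AKM:{A,C,T}, Q:{A} ∩→ {A}; cost 0
[col 3] AKMOQ: children AKMQ:{A}, O:{T} ∪→ {A,T}; cost 1
[col 3] BV: children B:{C}, V:{T} ∪→ {C,T}; cost 1
[col 3] ABKMOQV: children AKMOQ:{A,T}, BV:{C,T} ∩→ {T}; cost 0
[col 4] AM: children A:{G}, M:{G} ∩→ {G}; cost 0
[col 4] AKM: children AM:{G}, K:{G} ∩→ {G}; cost 0
[col 4] AKMQ: children AKM:{G}, Q:{T} ∪→ {G,T}; cost 1
[col 4] AKMOQ: children AKMQ:{G,T}, O:{A} ∪→ {A,G,T}; cost 1
[col 4] BV: children B:{G}, V:{A} ∪→ {A,G}; cost 1
[col 4] ABKMOQV: children AKMOQ:{A,G,T}, BV:{A,G} ∩→ {A,G}; cost 0
[col 5] AM: children A:{G}, M:{C} ∪→ {C,G}; cost 1
[col 5] AKM: children AM:{C,G}, K:{G} ∩→ {G}; cost 0
[col 5] AKMQ: children AKM:{G}, Q:{C} ∪→ {C,G}; cost 1
[col 5] AKMOQ: children AKMQ:{C,G}, O:{G} ∩→ {G}; cost 0
[col 5] BV: children B:{T}, V:{T} ∩→ {T}; cost 0
[col 5] ABKMOQV: children AKMOQ:{G}, BV:{T} ∪→ {G,T}; cost 1
per-site changes: [3, 5, 4, 4, 3, 3]; total = 22

A,G,T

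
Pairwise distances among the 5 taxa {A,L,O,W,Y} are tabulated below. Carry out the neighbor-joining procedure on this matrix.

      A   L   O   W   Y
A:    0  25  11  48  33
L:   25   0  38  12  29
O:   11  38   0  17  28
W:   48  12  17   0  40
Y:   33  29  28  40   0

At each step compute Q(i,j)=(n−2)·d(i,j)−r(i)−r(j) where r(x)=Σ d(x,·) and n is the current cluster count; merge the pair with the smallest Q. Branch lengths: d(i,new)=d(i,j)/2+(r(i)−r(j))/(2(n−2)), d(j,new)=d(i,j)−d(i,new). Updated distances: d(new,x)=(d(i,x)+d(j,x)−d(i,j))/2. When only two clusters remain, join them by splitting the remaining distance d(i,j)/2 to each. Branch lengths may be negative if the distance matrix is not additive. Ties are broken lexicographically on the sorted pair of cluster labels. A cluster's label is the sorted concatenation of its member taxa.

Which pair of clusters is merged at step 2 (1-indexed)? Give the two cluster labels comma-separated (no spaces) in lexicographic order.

A,O

iteration 1: select L,W (d=12, Q=-185); attach at lengths (23/6, 49/6); label the merged cluster LW
  updated: d(A,LW)=61/2, d(LW,O)=43/2, d(LW,Y)=57/2
iteration 2: select A,O (d=11, Q=-113); attach at lengths (9, 2); label the merged cluster AO
  updated: d(AO,LW)=41/2, d(AO,Y)=25
iteration 3: select AO,LW (d=41/2, Q=-74); attach at lengths (17/2, 12); label the merged cluster ALOW
  updated: d(ALOW,Y)=33/2
iteration 4: select ALOW,Y (d=33/2); attach at lengths (33/4, 33/4); label the merged cluster ALOWY
final tree: (((A:9,O:2):17/2,(L:23/6,W:49/6):12):33/4,Y:33/4)
total length: 60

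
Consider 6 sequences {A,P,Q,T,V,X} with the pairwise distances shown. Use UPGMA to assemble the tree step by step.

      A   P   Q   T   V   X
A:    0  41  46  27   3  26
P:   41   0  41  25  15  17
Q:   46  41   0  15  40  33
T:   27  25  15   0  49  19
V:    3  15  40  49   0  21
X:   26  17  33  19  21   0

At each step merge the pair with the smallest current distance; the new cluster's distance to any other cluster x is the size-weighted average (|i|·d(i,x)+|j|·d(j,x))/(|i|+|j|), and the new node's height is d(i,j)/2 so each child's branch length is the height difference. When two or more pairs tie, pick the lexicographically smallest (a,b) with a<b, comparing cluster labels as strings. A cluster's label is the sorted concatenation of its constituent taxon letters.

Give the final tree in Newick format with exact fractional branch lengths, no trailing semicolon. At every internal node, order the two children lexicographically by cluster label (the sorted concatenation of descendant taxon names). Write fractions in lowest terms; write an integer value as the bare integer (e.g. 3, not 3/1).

1. join A+V (d=3) ⇒ AV; edges |A|=3/2, |V|=3/2
  updated: d(AV,P)=28, d(AV,Q)=43, d(AV,T)=38, d(AV,X)=47/2
2. join Q+T (d=15) ⇒ QT; edges |Q|=15/2, |T|=15/2
  updated: d(AV,QT)=81/2, d(P,QT)=33, d(QT,X)=26
3. join P+X (d=17) ⇒ PX; edges |P|=17/2, |X|=17/2
  updated: d(AV,PX)=103/4, d(PX,QT)=59/2
4. join AV+PX (d=103/4) ⇒ APVX; edges |AV|=91/8, |PX|=35/8
  updated: d(APVX,QT)=35
5. join APVX+QT (d=35) ⇒ APQTVX; edges |APVX|=37/8, |QT|=10
final tree: (((A:3/2,V:3/2):91/8,(P:17/2,X:17/2):35/8):37/8,(Q:15/2,T:15/2):10)
total length: 523/8

(((A:3/2,V:3/2):91/8,(P:17/2,X:17/2):35/8):37/8,(Q:15/2,T:15/2):10)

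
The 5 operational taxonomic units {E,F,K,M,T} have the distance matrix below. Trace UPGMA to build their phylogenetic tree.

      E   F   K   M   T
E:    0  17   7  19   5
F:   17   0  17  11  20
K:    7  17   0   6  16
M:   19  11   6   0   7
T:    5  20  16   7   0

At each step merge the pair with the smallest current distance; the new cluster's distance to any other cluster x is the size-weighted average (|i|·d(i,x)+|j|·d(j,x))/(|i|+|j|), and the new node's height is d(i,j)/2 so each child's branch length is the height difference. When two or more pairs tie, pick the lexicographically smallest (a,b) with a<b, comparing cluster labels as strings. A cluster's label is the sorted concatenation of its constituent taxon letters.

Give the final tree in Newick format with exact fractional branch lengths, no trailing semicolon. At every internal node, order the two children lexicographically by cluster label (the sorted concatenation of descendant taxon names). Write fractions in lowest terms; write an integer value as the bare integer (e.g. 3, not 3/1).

iteration 1: select E,T (d=5); attach at lengths (5/2, 5/2); label the merged cluster ET
  updated: d(ET,F)=37/2, d(ET,K)=23/2, d(ET,M)=13
iteration 2: select K,M (d=6); attach at lengths (3, 3); label the merged cluster KM
  updated: d(ET,KM)=49/4, d(F,KM)=14
iteration 3: select ET,KM (d=49/4); attach at lengths (29/8, 25/8); label the merged cluster EKMT
  updated: d(EKMT,F)=65/4
iteration 4: select EKMT,F (d=65/4); attach at lengths (2, 65/8); label the merged cluster EFKMT
final tree: (((E:5/2,T:5/2):29/8,(K:3,M:3):25/8):2,F:65/8)
total length: 223/8

(((E:5/2,T:5/2):29/8,(K:3,M:3):25/8):2,F:65/8)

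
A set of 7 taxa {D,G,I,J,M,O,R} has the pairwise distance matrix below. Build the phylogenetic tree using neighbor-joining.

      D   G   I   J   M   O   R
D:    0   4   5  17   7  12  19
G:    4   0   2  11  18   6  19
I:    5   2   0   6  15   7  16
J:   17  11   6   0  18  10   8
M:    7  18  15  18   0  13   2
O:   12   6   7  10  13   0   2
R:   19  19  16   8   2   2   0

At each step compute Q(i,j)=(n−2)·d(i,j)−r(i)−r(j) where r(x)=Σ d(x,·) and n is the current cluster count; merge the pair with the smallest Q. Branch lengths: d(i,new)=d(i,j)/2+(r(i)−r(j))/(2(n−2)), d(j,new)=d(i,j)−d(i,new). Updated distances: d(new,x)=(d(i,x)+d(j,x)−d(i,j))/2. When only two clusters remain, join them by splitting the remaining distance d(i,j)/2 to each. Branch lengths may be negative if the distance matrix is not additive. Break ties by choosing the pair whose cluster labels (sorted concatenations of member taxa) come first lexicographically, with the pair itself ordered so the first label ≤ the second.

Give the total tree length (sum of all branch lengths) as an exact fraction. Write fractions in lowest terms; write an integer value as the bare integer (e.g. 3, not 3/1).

step 1: merge (M,R) at d=2, Q=-129; branch lengths M→17/10, R→3/10; new cluster MR
  updated: d(D,MR)=12, d(G,MR)=35/2, d(I,MR)=29/2, d(J,MR)=12, d(MR,O)=13/2
step 2: merge (MR,O) at d=13/2, Q=-78; branch lengths MR→47/8, O→5/8; new cluster MOR
  updated: d(D,MOR)=35/4, d(G,MOR)=17/2, d(I,MOR)=15/2, d(J,MOR)=31/4
step 3: merge (J,MOR) at d=31/4, Q=-51; branch lengths J→65/12, MOR→7/3; new cluster JMOR
  updated: d(D,JMOR)=9, d(G,JMOR)=47/8, d(I,JMOR)=23/8
step 4: merge (D,G) at d=4, Q=-175/8; branch lengths D→113/32, G→15/32; new cluster DG
  updated: d(DG,I)=3/2, d(DG,JMOR)=87/16
step 5: merge (DG,I) at d=3/2, Q=-157/16; branch lengths DG→65/32, I→-17/32; new cluster DGI
  updated: d(DGI,JMOR)=109/32
step 6: merge (DGI,JMOR) at d=109/32; branch lengths DGI→109/64, JMOR→109/64; new cluster DGIJMOR
final tree: (((D:113/32,G:15/32):65/32,I:-17/32):109/64,(J:65/12,((M:17/10,R:3/10):47/8,O:5/8):7/3):109/64)
total length: 805/32

805/32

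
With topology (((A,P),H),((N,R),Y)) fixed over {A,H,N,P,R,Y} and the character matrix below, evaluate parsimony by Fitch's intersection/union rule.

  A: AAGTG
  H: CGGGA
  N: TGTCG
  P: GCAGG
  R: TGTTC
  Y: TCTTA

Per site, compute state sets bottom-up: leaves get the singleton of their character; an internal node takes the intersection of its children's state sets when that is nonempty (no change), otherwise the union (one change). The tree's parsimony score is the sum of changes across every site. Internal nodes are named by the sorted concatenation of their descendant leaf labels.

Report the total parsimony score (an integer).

AP@0: {A} ∪ {G} = {A,G} (union, +1)
AHP@0: {A,G} ∪ {C} = {A,C,G} (union, +1)
NR@0: {T} ∩ {T} = {T} (intersection, +0)
NRY@0: {T} ∩ {T} = {T} (intersection, +0)
AHNPRY@0: {A,C,G} ∪ {T} = {A,C,G,T} (union, +1)
AP@1: {A} ∪ {C} = {A,C} (union, +1)
AHP@1: {A,C} ∪ {G} = {A,C,G} (union, +1)
NR@1: {G} ∩ {G} = {G} (intersection, +0)
NRY@1: {G} ∪ {C} = {C,G} (union, +1)
AHNPRY@1: {A,C,G} ∩ {C,G} = {C,G} (intersection, +0)
AP@2: {G} ∪ {A} = {A,G} (union, +1)
AHP@2: {A,G} ∩ {G} = {G} (intersection, +0)
NR@2: {T} ∩ {T} = {T} (intersection, +0)
NRY@2: {T} ∩ {T} = {T} (intersection, +0)
AHNPRY@2: {G} ∪ {T} = {G,T} (union, +1)
AP@3: {T} ∪ {G} = {G,T} (union, +1)
AHP@3: {G,T} ∩ {G} = {G} (intersection, +0)
NR@3: {C} ∪ {T} = {C,T} (union, +1)
NRY@3: {C,T} ∩ {T} = {T} (intersection, +0)
AHNPRY@3: {G} ∪ {T} = {G,T} (union, +1)
AP@4: {G} ∩ {G} = {G} (intersection, +0)
AHP@4: {G} ∪ {A} = {A,G} (union, +1)
NR@4: {G} ∪ {C} = {C,G} (union, +1)
NRY@4: {C,G} ∪ {A} = {A,C,G} (union, +1)
AHNPRY@4: {A,G} ∩ {A,C,G} = {A,G} (intersection, +0)
per-site changes: [3, 3, 2, 3, 3]; total = 14

14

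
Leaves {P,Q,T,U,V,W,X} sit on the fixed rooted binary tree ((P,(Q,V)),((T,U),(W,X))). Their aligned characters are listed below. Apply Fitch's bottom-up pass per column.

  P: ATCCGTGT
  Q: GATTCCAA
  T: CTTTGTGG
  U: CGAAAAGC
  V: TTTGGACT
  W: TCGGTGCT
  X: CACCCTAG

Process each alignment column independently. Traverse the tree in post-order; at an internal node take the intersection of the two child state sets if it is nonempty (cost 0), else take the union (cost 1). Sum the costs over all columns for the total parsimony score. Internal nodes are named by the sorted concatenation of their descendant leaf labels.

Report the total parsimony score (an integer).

[col 0] QV: children Q:{G}, V:{T} ∪→ {G,T}; cost 1
[col 0] PQV: children P:{A}, QV:{G,T} ∪→ {A,G,T}; cost 1
[col 0] TU: children T:{C}, U:{C} ∩→ {C}; cost 0
[col 0] WX: children W:{T}, X:{C} ∪→ {C,T}; cost 1
[col 0] TUWX: children TU:{C}, WX:{C,T} ∩→ {C}; cost 0
[col 0] PQTUVWX: children PQV:{A,G,T}, TUWX:{C} ∪→ {A,C,G,T}; cost 1
[col 1] QV: children Q:{A}, V:{T} ∪→ {A,T}; cost 1
[col 1] PQV: children P:{T}, QV:{A,T} ∩→ {T}; cost 0
[col 1] TU: children T:{T}, U:{G} ∪→ {G,T}; cost 1
[col 1] WX: children W:{C}, X:{A} ∪→ {A,C}; cost 1
[col 1] TUWX: children TU:{G,T}, WX:{A,C} ∪→ {A,C,G,T}; cost 1
[col 1] PQTUVWX: children PQV:{T}, TUWX:{A,C,G,T} ∩→ {T}; cost 0
[col 2] QV: children Q:{T}, V:{T} ∩→ {T}; cost 0
[col 2] PQV: children P:{C}, QV:{T} ∪→ {C,T}; cost 1
[col 2] TU: children T:{T}, U:{A} ∪→ {A,T}; cost 1
[col 2] WX: children W:{G}, X:{C} ∪→ {C,G}; cost 1
[col 2] TUWX: children TU:{A,T}, WX:{C,G} ∪→ {A,C,G,T}; cost 1
[col 2] PQTUVWX: children PQV:{C,T}, TUWX:{A,C,G,T} ∩→ {C,T}; cost 0
[col 3] QV: children Q:{T}, V:{G} ∪→ {G,T}; cost 1
[col 3] PQV: children P:{C}, QV:{G,T} ∪→ {C,G,T}; cost 1
[col 3] TU: children T:{T}, U:{A} ∪→ {A,T}; cost 1
[col 3] WX: children W:{G}, X:{C} ∪→ {C,G}; cost 1
[col 3] TUWX: children TU:{A,T}, WX:{C,G} ∪→ {A,C,G,T}; cost 1
[col 3] PQTUVWX: children PQV:{C,G,T}, TUWX:{A,C,G,T} ∩→ {C,G,T}; cost 0
[col 4] QV: children Q:{C}, V:{G} ∪→ {C,G}; cost 1
[col 4] PQV: children P:{G}, QV:{C,G} ∩→ {G}; cost 0
[col 4] TU: children T:{G}, U:{A} ∪→ {A,G}; cost 1
[col 4] WX: children W:{T}, X:{C} ∪→ {C,T}; cost 1
[col 4] TUWX: children TU:{A,G}, WX:{C,T} ∪→ {A,C,G,T}; cost 1
[col 4] PQTUVWX: children PQV:{G}, TUWX:{A,C,G,T} ∩→ {G}; cost 0
[col 5] QV: children Q:{C}, V:{A} ∪→ {A,C}; cost 1
[col 5] PQV: children P:{T}, QV:{A,C} ∪→ {A,C,T}; cost 1
[col 5] TU: children T:{T}, U:{A} ∪→ {A,T}; cost 1
[col 5] WX: children W:{G}, X:{T} ∪→ {G,T}; cost 1
[col 5] TUWX: children TU:{A,T}, WX:{G,T} ∩→ {T}; cost 0
[col 5] PQTUVWX: children PQV:{A,C,T}, TUWX:{T} ∩→ {T}; cost 0
[col 6] QV: children Q:{A}, V:{C} ∪→ {A,C}; cost 1
[col 6] PQV: children P:{G}, QV:{A,C} ∪→ {A,C,G}; cost 1
[col 6] TU: children T:{G}, U:{G} ∩→ {G}; cost 0
[col 6] WX: children W:{C}, X:{A} ∪→ {A,C}; cost 1
[col 6] TUWX: children TU:{G}, WX:{A,C} ∪→ {A,C,G}; cost 1
[col 6] PQTUVWX: children PQV:{A,C,G}, TUWX:{A,C,G} ∩→ {A,C,G}; cost 0
[col 7] QV: children Q:{A}, V:{T} ∪→ {A,T}; cost 1
[col 7] PQV: children P:{T}, QV:{A,T} ∩→ {T}; cost 0
[col 7] TU: children T:{G}, U:{C} ∪→ {C,G}; cost 1
[col 7] WX: children W:{T}, X:{G} ∪→ {G,T}; cost 1
[col 7] TUWX: children TU:{C,G}, WX:{G,T} ∩→ {G}; cost 0
[col 7] PQTUVWX: children PQV:{T}, TUWX:{G} ∪→ {G,T}; cost 1
per-site changes: [4, 4, 4, 5, 4, 4, 4, 4]; total = 33

33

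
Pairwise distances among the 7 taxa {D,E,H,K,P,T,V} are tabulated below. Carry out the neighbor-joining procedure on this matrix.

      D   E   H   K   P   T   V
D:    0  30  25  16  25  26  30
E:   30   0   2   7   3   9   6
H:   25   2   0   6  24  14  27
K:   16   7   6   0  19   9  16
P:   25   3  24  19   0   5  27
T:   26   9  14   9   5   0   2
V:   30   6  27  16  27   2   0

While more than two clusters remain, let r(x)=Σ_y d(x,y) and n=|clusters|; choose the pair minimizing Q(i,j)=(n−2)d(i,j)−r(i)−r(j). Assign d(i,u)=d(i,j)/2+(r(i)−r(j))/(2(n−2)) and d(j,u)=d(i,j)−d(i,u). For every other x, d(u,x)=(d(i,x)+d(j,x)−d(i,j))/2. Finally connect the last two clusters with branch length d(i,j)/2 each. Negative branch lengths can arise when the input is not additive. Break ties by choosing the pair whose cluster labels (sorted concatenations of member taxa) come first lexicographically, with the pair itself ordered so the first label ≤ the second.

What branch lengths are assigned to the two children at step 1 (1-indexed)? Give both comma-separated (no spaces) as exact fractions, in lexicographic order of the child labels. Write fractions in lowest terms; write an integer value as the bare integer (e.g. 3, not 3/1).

iteration 1: select T,V (d=2, Q=-163); attach at lengths (-33/10, 53/10); label the merged cluster TV
  updated: d(D,TV)=27, d(E,TV)=13/2, d(H,TV)=39/2, d(K,TV)=23/2, d(P,TV)=15
iteration 2: select E,P (d=3, Q=-245/2); attach at lengths (-51/16, 99/16); label the merged cluster EP
  updated: d(D,EP)=26, d(EP,H)=23/2, d(EP,K)=23/2, d(EP,TV)=37/4
iteration 3: select EP,TV (d=37/4, Q=-391/4); attach at lengths (25/8, 49/8); label the merged cluster EPTV
  updated: d(D,EPTV)=175/8, d(EPTV,H)=87/8, d(EPTV,K)=55/8
iteration 4: select D,K (d=16, Q=-239/4); attach at lengths (33/2, -1/2); label the merged cluster DK
  updated: d(DK,EPTV)=51/8, d(DK,H)=15/2
iteration 5: select DK,EPTV (d=51/8, Q=-99/4); attach at lengths (3/2, 39/8); label the merged cluster DEKPTV
  updated: d(DEKPTV,H)=6
iteration 6: select DEKPTV,H (d=6); attach at lengths (3, 3); label the merged cluster DEHKPTV
final tree: (((D:33/2,K:-1/2):3/2,((E:-51/16,P:99/16):25/8,(T:-33/10,V:53/10):49/8):39/8):3,H:3)
total length: 341/8

-33/10,53/10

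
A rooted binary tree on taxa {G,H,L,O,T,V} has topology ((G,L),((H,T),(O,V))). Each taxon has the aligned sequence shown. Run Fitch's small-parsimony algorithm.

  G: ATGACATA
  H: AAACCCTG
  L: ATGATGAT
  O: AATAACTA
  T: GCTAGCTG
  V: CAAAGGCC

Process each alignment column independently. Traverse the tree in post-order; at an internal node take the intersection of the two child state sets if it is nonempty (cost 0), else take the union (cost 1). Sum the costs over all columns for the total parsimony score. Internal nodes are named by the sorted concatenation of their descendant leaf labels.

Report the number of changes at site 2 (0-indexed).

[col 0] GL: children G:{A}, L:{A} ∩→ {A}; cost 0
[col 0] HT: children H:{A}, T:{G} ∪→ {A,G}; cost 1
[col 0] OV: children O:{A}, V:{C} ∪→ {A,C}; cost 1
[col 0] HOTV: children HT:{A,G}, OV:{A,C} ∩→ {A}; cost 0
[col 0] GHLOTV: children GL:{A}, HOTV:{A} ∩→ {A}; cost 0
[col 1] GL: children G:{T}, L:{T} ∩→ {T}; cost 0
[col 1] HT: children H:{A}, T:{C} ∪→ {A,C}; cost 1
[col 1] OV: children O:{A}, V:{A} ∩→ {A}; cost 0
[col 1] HOTV: children HT:{A,C}, OV:{A} ∩→ {A}; cost 0
[col 1] GHLOTV: children GL:{T}, HOTV:{A} ∪→ {A,T}; cost 1
[col 2] GL: children G:{G}, L:{G} ∩→ {G}; cost 0
[col 2] HT: children H:{A}, T:{T} ∪→ {A,T}; cost 1
[col 2] OV: children O:{T}, V:{A} ∪→ {A,T}; cost 1
[col 2] HOTV: children HT:{A,T}, OV:{A,T} ∩→ {A,T}; cost 0
[col 2] GHLOTV: children GL:{G}, HOTV:{A,T} ∪→ {A,G,T}; cost 1
[col 3] GL: children G:{A}, L:{A} ∩→ {A}; cost 0
[col 3] HT: children H:{C}, T:{A} ∪→ {A,C}; cost 1
[col 3] OV: children O:{A}, V:{A} ∩→ {A}; cost 0
[col 3] HOTV: children HT:{A,C}, OV:{A} ∩→ {A}; cost 0
[col 3] GHLOTV: children GL:{A}, HOTV:{A} ∩→ {A}; cost 0
[col 4] GL: children G:{C}, L:{T} ∪→ {C,T}; cost 1
[col 4] HT: children H:{C}, T:{G} ∪→ {C,G}; cost 1
[col 4] OV: children O:{A}, V:{G} ∪→ {A,G}; cost 1
[col 4] HOTV: children HT:{C,G}, OV:{A,G} ∩→ {G}; cost 0
[col 4] GHLOTV: children GL:{C,T}, HOTV:{G} ∪→ {C,G,T}; cost 1
[col 5] GL: children G:{A}, L:{G} ∪→ {A,G}; cost 1
[col 5] HT: children H:{C}, T:{C} ∩→ {C}; cost 0
[col 5] OV: children O:{C}, V:{G} ∪→ {C,G}; cost 1
[col 5] HOTV: children HT:{C}, OV:{C,G} ∩→ {C}; cost 0
[col 5] GHLOTV: children GL:{A,G}, HOTV:{C} ∪→ {A,C,G}; cost 1
[col 6] GL: children G:{T}, L:{A} ∪→ {A,T}; cost 1
[col 6] HT: children H:{T}, T:{T} ∩→ {T}; cost 0
[col 6] OV: children O:{T}, V:{C} ∪→ {C,T}; cost 1
[col 6] HOTV: children HT:{T}, OV:{C,T} ∩→ {T}; cost 0
[col 6] GHLOTV: children GL:{A,T}, HOTV:{T} ∩→ {T}; cost 0
[col 7] GL: children G:{A}, L:{T} ∪→ {A,T}; cost 1
[col 7] HT: children H:{G}, T:{G} ∩→ {G}; cost 0
[col 7] OV: children O:{A}, V:{C} ∪→ {A,C}; cost 1
[col 7] HOTV: children HT:{G}, OV:{A,C} ∪→ {A,C,G}; cost 1
[col 7] GHLOTV: children GL:{A,T}, HOTV:{A,C,G} ∩→ {A}; cost 0
per-site changes: [2, 2, 3, 1, 4, 3, 2, 3]; total = 20

3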